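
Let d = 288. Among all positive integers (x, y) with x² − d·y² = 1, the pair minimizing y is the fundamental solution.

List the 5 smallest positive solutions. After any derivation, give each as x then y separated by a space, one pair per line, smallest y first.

√288 → a₀=16, period (1,32); ℓ=2 even so k=1
a_0=16:  p_0=16·1+0=16,  q_0=16·0+1=1
a_1=1:  p_1=1·16+1=17,  q_1=1·1+0=1
→ (17, 1).  Check: 17²=289, 288·1²=288, difference 1.
(17+1√288)^2 = 577 + 34√288
(17+1√288)^3 = 19601 + 1155√288
(17+1√288)^4 = 665857 + 39236√288
(17+1√288)^5 = 22619537 + 1332869√288

17 1
577 34
19601 1155
665857 39236
22619537 1332869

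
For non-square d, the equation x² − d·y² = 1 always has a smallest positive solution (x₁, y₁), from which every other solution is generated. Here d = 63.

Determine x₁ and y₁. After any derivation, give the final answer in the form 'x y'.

8 1

d=63: √d = [7; 1,14] (ℓ=2, even), read p_1/q_1
step 0: (7, 1)  from 7·(1,0) + (0,1)
step 1: (8, 1)  from 1·(7,1) + (1,0)
fundamental: x₁=8, y₁=1  (since 64 − 63·1 = 1)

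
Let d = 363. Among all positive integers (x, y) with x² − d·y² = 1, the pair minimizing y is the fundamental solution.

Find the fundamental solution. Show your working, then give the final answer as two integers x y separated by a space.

[19; 19,38] for √363; ℓ=2 ⇒ convergent index 1
a_0=19:  p_0=19·1+0=19,  q_0=19·0+1=1
a_1=19:  p_1=19·19+1=362,  q_1=19·1+0=19
→ (362, 19).  Check: 362²=131044, 363·19²=131043, difference 1.

362 19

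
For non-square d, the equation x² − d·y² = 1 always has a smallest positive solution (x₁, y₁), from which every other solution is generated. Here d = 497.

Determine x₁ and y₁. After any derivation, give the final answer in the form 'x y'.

√497 = [22; 3,2,2,5,6,5,2,2,3,44, …], period ℓ=10 (even) → k=9
a_0=22:  p_0=22·1+0=22,  q_0=22·0+1=1
a_1=3:  p_1=3·22+1=67,  q_1=3·1+0=3
a_2=2:  p_2=2·67+22=156,  q_2=2·3+1=7
…
a_4=5:  p_4=5·379+156=2051,  q_4=5·17+7=92
…
a_8=2:  p_8=2·143637+65476=352750,  q_8=2·6443+2937=15823
a_9=3:  p_9=3·352750+143637=1201887,  q_9=3·15823+6443=53912
→ (1201887, 53912).  Check: 1201887²=1444532360769, 497·53912²=1444532360768, difference 1.

1201887 53912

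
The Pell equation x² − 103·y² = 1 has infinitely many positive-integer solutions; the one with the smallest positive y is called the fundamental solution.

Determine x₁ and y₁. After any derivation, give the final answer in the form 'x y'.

√103 = [10; 6,1,2,1,1,9,1,1,2,1,6,20, …], period ℓ=12 (even) → k=11
i=0: a=10 ⇒ p=10, q=1
i=1: a=6 ⇒ p=61, q=6
i=2: a=1 ⇒ p=71, q=7
i=3: a=2 ⇒ p=203, q=20
i=4: a=1 ⇒ p=274, q=27
…
i=6: a=9 ⇒ p=4567, q=450
…
i=8: a=1 ⇒ p=9611, q=947
i=9: a=2 ⇒ p=24266, q=2391
i=10: a=1 ⇒ p=33877, q=3338
i=11: a=6 ⇒ p=227528, q=22419
(x₁, y₁) = (227528, 22419);  227528² − 103·22419² = 1 ✓

227528 22419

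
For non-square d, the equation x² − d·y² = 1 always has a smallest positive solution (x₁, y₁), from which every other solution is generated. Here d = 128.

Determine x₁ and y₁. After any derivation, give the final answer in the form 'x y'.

577 51

d=128: √d = [11; 3,5,3,22] (ℓ=4, even), read p_3/q_3
i=0: a=11 ⇒ p=11, q=1
…
i=2: a=5 ⇒ p=181, q=16
i=3: a=3 ⇒ p=577, q=51
→ (577, 51).  Check: 577²=332929, 128·51²=332928, difference 1.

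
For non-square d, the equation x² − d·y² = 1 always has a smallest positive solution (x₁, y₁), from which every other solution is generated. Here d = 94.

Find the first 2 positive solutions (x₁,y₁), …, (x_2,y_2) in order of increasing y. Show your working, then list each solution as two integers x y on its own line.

[9; 1,2,3,1,1,…,2,1,18] for √94; ℓ=16 ⇒ convergent index 15
a_0=9:  p_0=9·1+0=9,  q_0=9·0+1=1
…
a_2=2:  p_2=2·10+9=29,  q_2=2·1+1=3
a_3=3:  p_3=3·29+10=97,  q_3=3·3+1=10
a_4=1:  p_4=1·97+29=126,  q_4=1·10+3=13
…
a_6=5:  p_6=5·223+126=1241,  q_6=5·23+13=128
a_7=1:  p_7=1·1241+223=1464,  q_7=1·128+23=151
a_8=8:  p_8=8·1464+1241=12953,  q_8=8·151+128=1336
a_9=1:  p_9=1·12953+1464=14417,  q_9=1·1336+151=1487
…
a_11=1:  p_11=1·85038+14417=99455,  q_11=1·8771+1487=10258
a_12=1:  p_12=1·99455+85038=184493,  q_12=1·10258+8771=19029
a_13=3:  p_13=3·184493+99455=652934,  q_13=3·19029+10258=67345
a_14=2:  p_14=2·652934+184493=1490361,  q_14=2·67345+19029=153719
a_15=1:  p_15=1·1490361+652934=2143295,  q_15=1·153719+67345=221064
fundamental: x₁=2143295, y₁=221064  (since 4593713457025 − 94·48869292096 = 1)
k=2:  x_2 = 2143295·2143295+94·221064·221064 = 9187426914049,  y_2 = 2143295·221064+221064·2143295 = 947610731760

2143295 221064
9187426914049 947610731760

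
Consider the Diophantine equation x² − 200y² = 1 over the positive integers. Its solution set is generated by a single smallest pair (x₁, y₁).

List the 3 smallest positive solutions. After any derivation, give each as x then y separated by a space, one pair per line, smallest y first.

√200 = [14; 7,28, …], period ℓ=2 (even) → k=1
k=0  a_k=14  p_k/q_k = 14/1
k=1  a_k=7  p_k/q_k = 99/7
→ (99, 7).  Check: 99²=9801, 200·7²=9800, difference 1.
(x_2, y_2) = (99·99 + 200·7·7, 99·7 + 7·99) = (19601, 1386)
(x_3, y_3) = (99·19601 + 200·7·1386, 99·1386 + 7·19601) = (3880899, 274421)

99 7
19601 1386
3880899 274421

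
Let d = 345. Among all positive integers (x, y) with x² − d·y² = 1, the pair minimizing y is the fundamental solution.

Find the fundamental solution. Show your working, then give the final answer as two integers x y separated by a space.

6761 364

[18; 1,1,2,1,6,1,2,1,1,36] for √345; ℓ=10 ⇒ convergent index 9
step 0: (18, 1)  from 18·(1,0) + (0,1)
step 1: (19, 1)  from 1·(18,1) + (1,0)
step 2: (37, 2)  from 1·(19,1) + (18,1)
…
step 6: (1003, 54)  from 1·(873,47) + (130,7)
…
step 8: (3882, 209)  from 1·(2879,155) + (1003,54)
step 9: (6761, 364)  from 1·(3882,209) + (2879,155)
→ (6761, 364).  Check: 6761²=45711121, 345·364²=45711120, difference 1.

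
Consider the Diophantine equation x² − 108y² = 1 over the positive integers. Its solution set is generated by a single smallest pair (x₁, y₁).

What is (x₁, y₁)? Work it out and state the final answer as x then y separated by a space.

d=108: √d = [10; 2,1,1,4,1,1,2,20] (ℓ=8, even), read p_7/q_7
a_0=10:  p_0=10·1+0=10,  q_0=10·0+1=1
…
a_2=1:  p_2=1·21+10=31,  q_2=1·2+1=3
…
a_5=1:  p_5=1·239+52=291,  q_5=1·23+5=28
a_6=1:  p_6=1·291+239=530,  q_6=1·28+23=51
a_7=2:  p_7=2·530+291=1351,  q_7=2·51+28=130
→ (1351, 130).  Check: 1351²=1825201, 108·130²=1825200, difference 1.

1351 130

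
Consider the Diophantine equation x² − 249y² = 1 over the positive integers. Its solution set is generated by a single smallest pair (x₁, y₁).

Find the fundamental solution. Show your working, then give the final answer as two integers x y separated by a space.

[15; 1,3,1,1,5,…,3,1,30] for √249; ℓ=16 ⇒ convergent index 15
step 0: (15, 1)  from 15·(1,0) + (0,1)
…
step 6: (931, 59)  from 1·(789,50) + (142,9)
…
step 8: (36751, 2329)  from 10·(3582,227) + (931,59)
step 9: (113835, 7214)  from 3·(36751,2329) + (3582,227)
…
step 14: (6669699, 422675)  from 3·(1884116,119401) + (1017351,64472)
step 15: (8553815, 542076)  from 1·(6669699,422675) + (1884116,119401)
→ (8553815, 542076).  Check: 8553815²=73167751054225, 249·542076²=73167751054224, difference 1.

8553815 542076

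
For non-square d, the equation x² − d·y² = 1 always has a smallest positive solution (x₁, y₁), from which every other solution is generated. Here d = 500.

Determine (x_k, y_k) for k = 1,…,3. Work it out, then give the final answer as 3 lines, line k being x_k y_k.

930249 41602
1730726404001 77400437796
3220013013190122249 144003359718540806

√500 → a₀=22, period (2,1,3,2,1,…,1,2,44); ℓ=14 even so k=13
a_0=22:  p_0=22·1+0=22,  q_0=22·0+1=1
…
a_2=1:  p_2=1·45+22=67,  q_2=1·2+1=3
a_3=3:  p_3=3·67+45=246,  q_3=3·3+2=11
…
a_6=1:  p_6=1·805+559=1364,  q_6=1·36+25=61
…
a_9=1:  p_9=1·15809+14445=30254,  q_9=1·707+646=1353
…
a_11=3:  p_11=3·76317+30254=259205,  q_11=3·3413+1353=11592
a_12=1:  p_12=1·259205+76317=335522,  q_12=1·11592+3413=15005
a_13=2:  p_13=2·335522+259205=930249,  q_13=2·15005+11592=41602
fundamental: x₁=930249, y₁=41602  (since 865363202001 − 500·1730726404 = 1)
(x_2, y_2) = (930249·930249 + 500·41602·41602, 930249·41602 + 41602·930249) = (1730726404001, 77400437796)
(x_3, y_3) = (930249·1730726404001 + 500·41602·77400437796, 930249·77400437796 + 41602·1730726404001) = (3220013013190122249, 144003359718540806)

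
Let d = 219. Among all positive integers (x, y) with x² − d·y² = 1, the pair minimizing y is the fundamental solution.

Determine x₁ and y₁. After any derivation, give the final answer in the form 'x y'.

74 5

d=219: √d = [14; 1,3,1,28] (ℓ=4, even), read p_3/q_3
i=0: a=14 ⇒ p=14, q=1
i=1: a=1 ⇒ p=15, q=1
i=2: a=3 ⇒ p=59, q=4
i=3: a=1 ⇒ p=74, q=5
fundamental: x₁=74, y₁=5  (since 5476 − 219·25 = 1)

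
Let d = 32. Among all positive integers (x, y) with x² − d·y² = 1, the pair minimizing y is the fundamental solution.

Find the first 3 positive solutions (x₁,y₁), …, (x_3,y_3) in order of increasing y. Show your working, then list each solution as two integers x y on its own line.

[5; 1,1,1,10] for √32; ℓ=4 ⇒ convergent index 3
step 0: (5, 1)  from 5·(1,0) + (0,1)
step 1: (6, 1)  from 1·(5,1) + (1,0)
step 2: (11, 2)  from 1·(6,1) + (5,1)
step 3: (17, 3)  from 1·(11,2) + (6,1)
→ (17, 3).  Check: 17²=289, 32·3²=288, difference 1.
n=2: (17,3)∘(17,3) = (17·17+32·3·3, 17·3+3·17) = (577,102)
n=3: (577,102)∘(17,3) = (17·577+32·3·102, 17·102+3·577) = (19601,3465)

17 3
577 102
19601 3465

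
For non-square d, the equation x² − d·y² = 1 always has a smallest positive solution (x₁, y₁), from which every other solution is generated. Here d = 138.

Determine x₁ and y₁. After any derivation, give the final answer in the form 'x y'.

47 4

√138 → a₀=11, period (1,2,1,22); ℓ=4 even so k=3
step 0: (11, 1)  from 11·(1,0) + (0,1)
step 1: (12, 1)  from 1·(11,1) + (1,0)
step 2: (35, 3)  from 2·(12,1) + (11,1)
step 3: (47, 4)  from 1·(35,3) + (12,1)
→ (47, 4).  Check: 47²=2209, 138·4²=2208, difference 1.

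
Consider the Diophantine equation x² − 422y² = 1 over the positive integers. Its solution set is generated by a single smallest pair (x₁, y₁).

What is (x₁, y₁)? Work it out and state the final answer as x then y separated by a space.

7022501 341850

√422 → a₀=20, period (1,1,5,2,1,…,1,1,40); ℓ=14 even so k=13
i=0: a=20 ⇒ p=20, q=1
i=1: a=1 ⇒ p=21, q=1
i=2: a=1 ⇒ p=41, q=2
…
i=4: a=2 ⇒ p=493, q=24
…
i=6: a=3 ⇒ p=2650, q=129
…
i=8: a=3 ⇒ p=163807, q=7974
i=9: a=1 ⇒ p=217526, q=10589
…
i=12: a=1 ⇒ p=3810680, q=185501
i=13: a=1 ⇒ p=7022501, q=341850
fundamental: x₁=7022501, y₁=341850  (since 49315520295001 − 422·116861422500 = 1)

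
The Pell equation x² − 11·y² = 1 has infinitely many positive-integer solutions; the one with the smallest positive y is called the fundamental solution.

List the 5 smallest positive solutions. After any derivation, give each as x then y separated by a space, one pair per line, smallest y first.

d=11: √d = [3; 3,6] (ℓ=2, even), read p_1/q_1
step 0: (3, 1)  from 3·(1,0) + (0,1)
step 1: (10, 3)  from 3·(3,1) + (1,0)
→ (10, 3).  Check: 10²=100, 11·3²=99, difference 1.
n=2: (10,3)∘(10,3) = (10·10+11·3·3, 10·3+3·10) = (199,60)
n=3: (199,60)∘(10,3) = (10·199+11·3·60, 10·60+3·199) = (3970,1197)
n=4: (3970,1197)∘(10,3) = (10·3970+11·3·1197, 10·1197+3·3970) = (79201,23880)
n=5: (79201,23880)∘(10,3) = (10·79201+11·3·23880, 10·23880+3·79201) = (1580050,476403)

10 3
199 60
3970 1197
79201 23880
1580050 476403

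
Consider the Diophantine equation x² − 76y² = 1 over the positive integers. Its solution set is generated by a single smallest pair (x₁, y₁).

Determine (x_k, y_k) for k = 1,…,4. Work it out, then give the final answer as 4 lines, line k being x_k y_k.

57799 6630
6681448801 766414740
772362118440199 88596011107890
89283516160768675201 10241521691283453480

d=76: √d = [8; 1,2,1,1,5,4,5,1,1,2,1,16] (ℓ=12, even), read p_11/q_11
step 0: (8, 1)  from 8·(1,0) + (0,1)
step 1: (9, 1)  from 1·(8,1) + (1,0)
step 2: (26, 3)  from 2·(9,1) + (8,1)
step 3: (35, 4)  from 1·(26,3) + (9,1)
step 4: (61, 7)  from 1·(35,4) + (26,3)
step 5: (340, 39)  from 5·(61,7) + (35,4)
step 6: (1421, 163)  from 4·(340,39) + (61,7)
step 7: (7445, 854)  from 5·(1421,163) + (340,39)
step 8: (8866, 1017)  from 1·(7445,854) + (1421,163)
step 9: (16311, 1871)  from 1·(8866,1017) + (7445,854)
step 10: (41488, 4759)  from 2·(16311,1871) + (8866,1017)
step 11: (57799, 6630)  from 1·(41488,4759) + (16311,1871)
fundamental: x₁=57799, y₁=6630  (since 3340724401 − 76·43956900 = 1)
k=2:  x_2 = 57799·57799+76·6630·6630 = 6681448801,  y_2 = 57799·6630+6630·57799 = 766414740
k=3:  x_3 = 57799·6681448801+76·6630·766414740 = 772362118440199,  y_3 = 57799·766414740+6630·6681448801 = 88596011107890
k=4:  x_4 = 57799·772362118440199+76·6630·88596011107890 = 89283516160768675201,  y_4 = 57799·88596011107890+6630·772362118440199 = 10241521691283453480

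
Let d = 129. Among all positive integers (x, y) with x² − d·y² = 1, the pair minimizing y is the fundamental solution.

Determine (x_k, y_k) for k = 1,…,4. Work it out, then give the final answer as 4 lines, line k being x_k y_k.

16855 1484
568182049 50025640
19153416854935 1686364322916
645661681611676801 56847341275472720

√129 = [11; 2,1,3,1,6,1,3,1,2,22, …], period ℓ=10 (even) → k=9
step 0: (11, 1)  from 11·(1,0) + (0,1)
…
step 3: (125, 11)  from 3·(34,3) + (23,2)
step 4: (159, 14)  from 1·(125,11) + (34,3)
…
step 6: (1238, 109)  from 1·(1079,95) + (159,14)
step 7: (4793, 422)  from 3·(1238,109) + (1079,95)
step 8: (6031, 531)  from 1·(4793,422) + (1238,109)
step 9: (16855, 1484)  from 2·(6031,531) + (4793,422)
→ (16855, 1484).  Check: 16855²=284091025, 129·1484²=284091024, difference 1.
(x_2, y_2) = (16855·16855 + 129·1484·1484, 16855·1484 + 1484·16855) = (568182049, 50025640)
(x_3, y_3) = (16855·568182049 + 129·1484·50025640, 16855·50025640 + 1484·568182049) = (19153416854935, 1686364322916)
(x_4, y_4) = (16855·19153416854935 + 129·1484·1686364322916, 16855·1686364322916 + 1484·19153416854935) = (645661681611676801, 56847341275472720)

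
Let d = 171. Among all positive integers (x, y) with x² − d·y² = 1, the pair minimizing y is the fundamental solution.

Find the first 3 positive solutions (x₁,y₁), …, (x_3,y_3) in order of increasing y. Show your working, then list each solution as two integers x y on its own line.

√171 = [13; 13,26, …], period ℓ=2 (even) → k=1
a_0=13:  p_0=13·1+0=13,  q_0=13·0+1=1
a_1=13:  p_1=13·13+1=170,  q_1=13·1+0=13
→ (170, 13).  Check: 170²=28900, 171·13²=28899, difference 1.
k=2:  x_2 = 170·170+171·13·13 = 57799,  y_2 = 170·13+13·170 = 4420
k=3:  x_3 = 170·57799+171·13·4420 = 19651490,  y_3 = 170·4420+13·57799 = 1502787

170 13
57799 4420
19651490 1502787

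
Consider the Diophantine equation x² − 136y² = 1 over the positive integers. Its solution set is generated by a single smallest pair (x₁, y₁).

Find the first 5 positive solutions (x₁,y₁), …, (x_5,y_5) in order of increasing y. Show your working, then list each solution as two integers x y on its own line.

d=136: √d = [11; 1,1,1,22] (ℓ=4, even), read p_3/q_3
a_0=11:  p_0=11·1+0=11,  q_0=11·0+1=1
…
a_2=1:  p_2=1·12+11=23,  q_2=1·1+1=2
a_3=1:  p_3=1·23+12=35,  q_3=1·2+1=3
→ (35, 3).  Check: 35²=1225, 136·3²=1224, difference 1.
(x_2, y_2) = (35·35 + 136·3·3, 35·3 + 3·35) = (2449, 210)
(x_3, y_3) = (35·2449 + 136·3·210, 35·210 + 3·2449) = (171395, 14697)
(x_4, y_4) = (35·171395 + 136·3·14697, 35·14697 + 3·171395) = (11995201, 1028580)
(x_5, y_5) = (35·11995201 + 136·3·1028580, 35·1028580 + 3·11995201) = (839492675, 71985903)

35 3
2449 210
171395 14697
11995201 1028580
839492675 71985903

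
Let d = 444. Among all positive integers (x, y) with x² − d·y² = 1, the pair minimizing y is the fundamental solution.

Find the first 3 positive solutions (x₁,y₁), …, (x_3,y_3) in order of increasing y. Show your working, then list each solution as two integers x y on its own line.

√444 → a₀=21, period (14,42); ℓ=2 even so k=1
k=0  a_k=21  p_k/q_k = 21/1
k=1  a_k=14  p_k/q_k = 295/14
(x₁, y₁) = (295, 14);  295² − 444·14² = 1 ✓
k=2:  x_2 = 295·295+444·14·14 = 174049,  y_2 = 295·14+14·295 = 8260
k=3:  x_3 = 295·174049+444·14·8260 = 102688615,  y_3 = 295·8260+14·174049 = 4873386

295 14
174049 8260
102688615 4873386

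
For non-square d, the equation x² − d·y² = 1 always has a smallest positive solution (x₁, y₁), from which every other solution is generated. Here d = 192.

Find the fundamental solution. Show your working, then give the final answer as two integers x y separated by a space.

d=192: √d = [13; 1,5,1,26] (ℓ=4, even), read p_3/q_3
a_0=13:  p_0=13·1+0=13,  q_0=13·0+1=1
a_1=1:  p_1=1·13+1=14,  q_1=1·1+0=1
a_2=5:  p_2=5·14+13=83,  q_2=5·1+1=6
a_3=1:  p_3=1·83+14=97,  q_3=1·6+1=7
→ (97, 7).  Check: 97²=9409, 192·7²=9408, difference 1.

97 7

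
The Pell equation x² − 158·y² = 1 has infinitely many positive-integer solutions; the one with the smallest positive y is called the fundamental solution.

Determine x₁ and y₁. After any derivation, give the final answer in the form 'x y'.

7743 616

d=158: √d = [12; 1,1,3,12,3,1,1,24] (ℓ=8, even), read p_7/q_7
i=0: a=12 ⇒ p=12, q=1
i=1: a=1 ⇒ p=13, q=1
i=2: a=1 ⇒ p=25, q=2
…
i=4: a=12 ⇒ p=1081, q=86
…
i=6: a=1 ⇒ p=4412, q=351
i=7: a=1 ⇒ p=7743, q=616
(x₁, y₁) = (7743, 616);  7743² − 158·616² = 1 ✓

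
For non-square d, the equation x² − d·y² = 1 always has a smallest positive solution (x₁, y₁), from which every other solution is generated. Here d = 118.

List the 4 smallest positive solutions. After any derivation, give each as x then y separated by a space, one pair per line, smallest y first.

d=118: √d = [10; 1,6,3,2,10,2,3,6,1,20] (ℓ=10, even), read p_9/q_9
a_0=10:  p_0=10·1+0=10,  q_0=10·0+1=1
a_1=1:  p_1=1·10+1=11,  q_1=1·1+0=1
…
a_3=3:  p_3=3·76+11=239,  q_3=3·7+1=22
a_4=2:  p_4=2·239+76=554,  q_4=2·22+7=51
a_5=10:  p_5=10·554+239=5779,  q_5=10·51+22=532
a_6=2:  p_6=2·5779+554=12112,  q_6=2·532+51=1115
a_7=3:  p_7=3·12112+5779=42115,  q_7=3·1115+532=3877
a_8=6:  p_8=6·42115+12112=264802,  q_8=6·3877+1115=24377
a_9=1:  p_9=1·264802+42115=306917,  q_9=1·24377+3877=28254
→ (306917, 28254).  Check: 306917²=94198044889, 118·28254²=94198044888, difference 1.
(306917+28254√118)^2 = 188396089777 + 17343265836√118
(306917+28254√118)^3 = 115643925371868101 + 10645886241146970√118
(306917+28254√118)^4 = 70986173286526887819457 + 6534806934930865917144√118

306917 28254
188396089777 17343265836
115643925371868101 10645886241146970
70986173286526887819457 6534806934930865917144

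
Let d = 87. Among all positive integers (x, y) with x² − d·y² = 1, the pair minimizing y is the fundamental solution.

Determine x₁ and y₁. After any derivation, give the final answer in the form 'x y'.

28 3

√87 = [9; 3,18, …], period ℓ=2 (even) → k=1
a_0=9:  p_0=9·1+0=9,  q_0=9·0+1=1
a_1=3:  p_1=3·9+1=28,  q_1=3·1+0=3
(x₁, y₁) = (28, 3);  28² − 87·3² = 1 ✓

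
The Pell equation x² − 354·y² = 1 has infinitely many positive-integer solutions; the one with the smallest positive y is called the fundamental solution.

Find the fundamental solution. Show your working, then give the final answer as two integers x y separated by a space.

d=354: √d = [18; 1,4,2,2,18,2,2,4,1,36] (ℓ=10, even), read p_9/q_9
i=0: a=18 ⇒ p=18, q=1
i=1: a=1 ⇒ p=19, q=1
…
i=5: a=18 ⇒ p=9351, q=497
i=6: a=2 ⇒ p=19210, q=1021
i=7: a=2 ⇒ p=47771, q=2539
i=8: a=4 ⇒ p=210294, q=11177
i=9: a=1 ⇒ p=258065, q=13716
→ (258065, 13716).  Check: 258065²=66597544225, 354·13716²=66597544224, difference 1.

258065 13716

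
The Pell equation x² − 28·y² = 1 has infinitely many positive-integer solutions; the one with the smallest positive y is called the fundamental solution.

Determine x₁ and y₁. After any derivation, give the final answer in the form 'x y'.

127 24

[5; 3,2,3,10] for √28; ℓ=4 ⇒ convergent index 3
i=0: a=5 ⇒ p=5, q=1
i=1: a=3 ⇒ p=16, q=3
i=2: a=2 ⇒ p=37, q=7
i=3: a=3 ⇒ p=127, q=24
fundamental: x₁=127, y₁=24  (since 16129 − 28·576 = 1)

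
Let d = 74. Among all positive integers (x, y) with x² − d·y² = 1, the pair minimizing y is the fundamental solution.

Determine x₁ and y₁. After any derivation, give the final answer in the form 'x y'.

3699 430

d=74: √d = [8; 1,1,1,1,16] (ℓ=5, odd), read p_9/q_9
i=0: a=8 ⇒ p=8, q=1
i=1: a=1 ⇒ p=9, q=1
i=2: a=1 ⇒ p=17, q=2
…
i=4: a=1 ⇒ p=43, q=5
i=5: a=16 ⇒ p=714, q=83
i=6: a=1 ⇒ p=757, q=88
…
i=8: a=1 ⇒ p=2228, q=259
i=9: a=1 ⇒ p=3699, q=430
fundamental: x₁=3699, y₁=430  (since 13682601 − 74·184900 = 1)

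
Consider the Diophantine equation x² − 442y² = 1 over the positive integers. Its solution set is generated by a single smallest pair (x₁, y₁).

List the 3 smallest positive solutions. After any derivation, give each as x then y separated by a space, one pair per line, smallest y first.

d=442: √d = [21; 42] (ℓ=1, odd), read p_1/q_1
k=0  a_k=21  p_k/q_k = 21/1
k=1  a_k=42  p_k/q_k = 883/42
→ (883, 42).  Check: 883²=779689, 442·42²=779688, difference 1.
n=2: (883,42)∘(883,42) = (883·883+442·42·42, 883·42+42·883) = (1559377,74172)
n=3: (1559377,74172)∘(883,42) = (883·1559377+442·42·74172, 883·74172+42·1559377) = (2753858899,130987710)

883 42
1559377 74172
2753858899 130987710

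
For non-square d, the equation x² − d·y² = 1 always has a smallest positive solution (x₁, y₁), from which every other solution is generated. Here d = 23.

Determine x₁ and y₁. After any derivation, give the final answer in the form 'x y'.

√23 → a₀=4, period (1,3,1,8); ℓ=4 even so k=3
step 0: (4, 1)  from 4·(1,0) + (0,1)
step 1: (5, 1)  from 1·(4,1) + (1,0)
step 2: (19, 4)  from 3·(5,1) + (4,1)
step 3: (24, 5)  from 1·(19,4) + (5,1)
fundamental: x₁=24, y₁=5  (since 576 − 23·25 = 1)

24 5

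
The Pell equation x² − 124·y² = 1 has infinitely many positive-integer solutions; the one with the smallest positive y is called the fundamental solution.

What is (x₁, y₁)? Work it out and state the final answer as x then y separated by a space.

4620799 414960

√124 = [11; 7,2,1,1,1,…,2,7,22, …], period ℓ=16 (even) → k=15
a_0=11:  p_0=11·1+0=11,  q_0=11·0+1=1
…
a_3=1:  p_3=1·167+78=245,  q_3=1·15+7=22
a_4=1:  p_4=1·245+167=412,  q_4=1·22+15=37
a_5=1:  p_5=1·412+245=657,  q_5=1·37+22=59
a_6=3:  p_6=3·657+412=2383,  q_6=3·59+37=214
a_7=1:  p_7=1·2383+657=3040,  q_7=1·214+59=273
…
a_13=1:  p_13=1·152167+84875=237042,  q_13=1·13665+7622=21287
a_14=2:  p_14=2·237042+152167=626251,  q_14=2·21287+13665=56239
a_15=7:  p_15=7·626251+237042=4620799,  q_15=7·56239+21287=414960
→ (4620799, 414960).  Check: 4620799²=21351783398401, 124·414960²=21351783398400, difference 1.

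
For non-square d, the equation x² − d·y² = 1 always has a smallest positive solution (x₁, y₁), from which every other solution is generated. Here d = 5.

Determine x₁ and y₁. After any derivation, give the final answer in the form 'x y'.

9 4

d=5: √d = [2; 4] (ℓ=1, odd), read p_1/q_1
k=0  a_k=2  p_k/q_k = 2/1
k=1  a_k=4  p_k/q_k = 9/4
(x₁, y₁) = (9, 4);  9² − 5·4² = 1 ✓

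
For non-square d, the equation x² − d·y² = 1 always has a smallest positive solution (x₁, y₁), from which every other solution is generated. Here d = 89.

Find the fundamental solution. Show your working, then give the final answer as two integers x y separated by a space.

500001 53000

d=89: √d = [9; 2,3,3,2,18] (ℓ=5, odd), read p_9/q_9
i=0: a=9 ⇒ p=9, q=1
i=1: a=2 ⇒ p=19, q=2
…
i=3: a=3 ⇒ p=217, q=23
i=4: a=2 ⇒ p=500, q=53
…
i=8: a=3 ⇒ p=216991, q=23001
i=9: a=2 ⇒ p=500001, q=53000
(x₁, y₁) = (500001, 53000);  500001² − 89·53000² = 1 ✓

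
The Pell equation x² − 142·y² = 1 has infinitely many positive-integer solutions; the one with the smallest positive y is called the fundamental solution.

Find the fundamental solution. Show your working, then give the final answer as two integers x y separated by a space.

143 12

√142 = [11; 1,10,1,22, …], period ℓ=4 (even) → k=3
i=0: a=11 ⇒ p=11, q=1
…
i=2: a=10 ⇒ p=131, q=11
i=3: a=1 ⇒ p=143, q=12
→ (143, 12).  Check: 143²=20449, 142·12²=20448, difference 1.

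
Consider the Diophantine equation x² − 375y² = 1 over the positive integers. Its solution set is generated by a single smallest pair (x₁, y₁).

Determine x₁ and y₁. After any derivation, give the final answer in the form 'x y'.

√375 = [19; 2,1,2,1,5,1,2,1,2,38, …], period ℓ=10 (even) → k=9
i=0: a=19 ⇒ p=19, q=1
i=1: a=2 ⇒ p=39, q=2
…
i=3: a=2 ⇒ p=155, q=8
i=4: a=1 ⇒ p=213, q=11
…
i=6: a=1 ⇒ p=1433, q=74
i=7: a=2 ⇒ p=4086, q=211
i=8: a=1 ⇒ p=5519, q=285
i=9: a=2 ⇒ p=15124, q=781
(x₁, y₁) = (15124, 781);  15124² − 375·781² = 1 ✓

15124 781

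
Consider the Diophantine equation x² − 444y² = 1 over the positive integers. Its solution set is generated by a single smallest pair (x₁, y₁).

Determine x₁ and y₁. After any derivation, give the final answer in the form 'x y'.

√444 → a₀=21, period (14,42); ℓ=2 even so k=1
i=0: a=21 ⇒ p=21, q=1
i=1: a=14 ⇒ p=295, q=14
fundamental: x₁=295, y₁=14  (since 87025 − 444·196 = 1)

295 14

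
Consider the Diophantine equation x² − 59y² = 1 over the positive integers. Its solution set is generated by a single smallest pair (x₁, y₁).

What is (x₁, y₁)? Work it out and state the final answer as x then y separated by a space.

530 69

√59 → a₀=7, period (1,2,7,2,1,14); ℓ=6 even so k=5
step 0: (7, 1)  from 7·(1,0) + (0,1)
step 1: (8, 1)  from 1·(7,1) + (1,0)
…
step 4: (361, 47)  from 2·(169,22) + (23,3)
step 5: (530, 69)  from 1·(361,47) + (169,22)
fundamental: x₁=530, y₁=69  (since 280900 − 59·4761 = 1)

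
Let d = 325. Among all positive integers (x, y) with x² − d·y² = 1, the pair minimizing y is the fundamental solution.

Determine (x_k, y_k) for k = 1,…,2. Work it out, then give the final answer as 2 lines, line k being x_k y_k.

√325 → a₀=18, period (36); ℓ=1 odd so k=1
i=0: a=18 ⇒ p=18, q=1
i=1: a=36 ⇒ p=649, q=36
fundamental: x₁=649, y₁=36  (since 421201 − 325·1296 = 1)
k=2:  x_2 = 649·649+325·36·36 = 842401,  y_2 = 649·36+36·649 = 46728

649 36
842401 46728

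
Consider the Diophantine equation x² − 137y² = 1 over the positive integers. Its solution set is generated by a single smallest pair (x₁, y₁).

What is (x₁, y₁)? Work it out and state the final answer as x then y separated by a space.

[11; 1,2,2,1,1,2,2,1,22] for √137; ℓ=9 ⇒ convergent index 17
step 0: (11, 1)  from 11·(1,0) + (0,1)
…
step 2: (35, 3)  from 2·(12,1) + (11,1)
step 3: (82, 7)  from 2·(35,3) + (12,1)
…
step 12: (285899, 24426)  from 2·(122279,10447) + (41341,3532)
…
step 16: (4286741, 366241)  from 2·(1796332,153471) + (694077,59299)
step 17: (6083073, 519712)  from 1·(4286741,366241) + (1796332,153471)
fundamental: x₁=6083073, y₁=519712  (since 37003777123329 − 137·270100562944 = 1)

6083073 519712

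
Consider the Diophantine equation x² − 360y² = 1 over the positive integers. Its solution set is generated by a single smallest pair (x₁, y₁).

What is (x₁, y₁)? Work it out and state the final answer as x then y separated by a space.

d=360: √d = [18; 1,36] (ℓ=2, even), read p_1/q_1
k=0  a_k=18  p_k/q_k = 18/1
k=1  a_k=1  p_k/q_k = 19/1
→ (19, 1).  Check: 19²=361, 360·1²=360, difference 1.

19 1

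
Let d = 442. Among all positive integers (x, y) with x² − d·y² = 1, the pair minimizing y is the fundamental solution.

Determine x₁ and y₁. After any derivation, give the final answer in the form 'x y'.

√442 → a₀=21, period (42); ℓ=1 odd so k=1
a_0=21:  p_0=21·1+0=21,  q_0=21·0+1=1
a_1=42:  p_1=42·21+1=883,  q_1=42·1+0=42
→ (883, 42).  Check: 883²=779689, 442·42²=779688, difference 1.

883 42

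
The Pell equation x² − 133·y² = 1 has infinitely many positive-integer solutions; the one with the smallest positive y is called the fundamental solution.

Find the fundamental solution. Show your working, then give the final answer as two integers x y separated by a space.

[11; 1,1,7,5,1,…,1,1,22] for √133; ℓ=16 ⇒ convergent index 15
i=0: a=11 ⇒ p=11, q=1
…
i=2: a=1 ⇒ p=23, q=2
i=3: a=7 ⇒ p=173, q=15
i=4: a=5 ⇒ p=888, q=77
i=5: a=1 ⇒ p=1061, q=92
…
i=7: a=1 ⇒ p=3010, q=261
…
i=9: a=1 ⇒ p=10979, q=952
…
i=13: a=7 ⇒ p=1210008, q=104921
i=14: a=1 ⇒ p=1378591, q=119539
i=15: a=1 ⇒ p=2588599, q=224460
→ (2588599, 224460).  Check: 2588599²=6700844782801, 133·224460²=6700844782800, difference 1.

2588599 224460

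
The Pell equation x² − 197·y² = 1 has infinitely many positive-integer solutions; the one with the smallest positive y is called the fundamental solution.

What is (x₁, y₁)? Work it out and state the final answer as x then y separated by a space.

393 28

d=197: √d = [14; 28] (ℓ=1, odd), read p_1/q_1
i=0: a=14 ⇒ p=14, q=1
i=1: a=28 ⇒ p=393, q=28
→ (393, 28).  Check: 393²=154449, 197·28²=154448, difference 1.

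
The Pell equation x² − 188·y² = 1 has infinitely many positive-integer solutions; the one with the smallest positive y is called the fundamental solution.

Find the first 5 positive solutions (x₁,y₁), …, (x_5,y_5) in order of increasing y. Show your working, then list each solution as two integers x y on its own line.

[13; 1,2,2,6,2,2,1,26] for √188; ℓ=8 ⇒ convergent index 7
k=0  a_k=13  p_k/q_k = 13/1
k=1  a_k=1  p_k/q_k = 14/1
k=2  a_k=2  p_k/q_k = 41/3
k=3  a_k=2  p_k/q_k = 96/7
k=4  a_k=6  p_k/q_k = 617/45
…
k=6  a_k=2  p_k/q_k = 3277/239
k=7  a_k=1  p_k/q_k = 4607/336
fundamental: x₁=4607, y₁=336  (since 21224449 − 188·112896 = 1)
n=2: (4607,336)∘(4607,336) = (4607·4607+188·336·336, 4607·336+336·4607) = (42448897,3095904)
n=3: (42448897,3095904)∘(4607,336) = (4607·42448897+188·336·3095904, 4607·3095904+336·42448897) = (391124132351,28525659120)
n=4: (391124132351,28525659120)∘(4607,336) = (4607·391124132351+188·336·28525659120, 4607·28525659120+336·391124132351) = (3603817713033217,262835420035776)
n=5: (3603817713033217,262835420035776)∘(4607,336) = (4607·3603817713033217+188·336·262835420035776, 4607·262835420035776+336·3603817713033217) = (33205576016763929087,2421765531683980944)

4607 336
42448897 3095904
391124132351 28525659120
3603817713033217 262835420035776
33205576016763929087 2421765531683980944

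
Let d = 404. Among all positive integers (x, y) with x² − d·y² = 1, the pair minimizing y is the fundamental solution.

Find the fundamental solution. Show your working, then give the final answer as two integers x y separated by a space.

d=404: √d = [20; 10,40] (ℓ=2, even), read p_1/q_1
step 0: (20, 1)  from 20·(1,0) + (0,1)
step 1: (201, 10)  from 10·(20,1) + (1,0)
(x₁, y₁) = (201, 10);  201² − 404·10² = 1 ✓

201 10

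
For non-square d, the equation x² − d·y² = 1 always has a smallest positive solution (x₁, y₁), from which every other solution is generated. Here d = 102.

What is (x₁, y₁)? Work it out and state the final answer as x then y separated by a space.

d=102: √d = [10; 10,20] (ℓ=2, even), read p_1/q_1
k=0  a_k=10  p_k/q_k = 10/1
k=1  a_k=10  p_k/q_k = 101/10
fundamental: x₁=101, y₁=10  (since 10201 − 102·100 = 1)

101 10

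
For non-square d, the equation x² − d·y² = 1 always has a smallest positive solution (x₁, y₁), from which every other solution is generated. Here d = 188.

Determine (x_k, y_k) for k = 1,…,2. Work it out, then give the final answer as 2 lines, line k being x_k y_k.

[13; 1,2,2,6,2,2,1,26] for √188; ℓ=8 ⇒ convergent index 7
i=0: a=13 ⇒ p=13, q=1
i=1: a=1 ⇒ p=14, q=1
i=2: a=2 ⇒ p=41, q=3
…
i=4: a=6 ⇒ p=617, q=45
i=5: a=2 ⇒ p=1330, q=97
i=6: a=2 ⇒ p=3277, q=239
i=7: a=1 ⇒ p=4607, q=336
fundamental: x₁=4607, y₁=336  (since 21224449 − 188·112896 = 1)
n=2: (4607,336)∘(4607,336) = (4607·4607+188·336·336, 4607·336+336·4607) = (42448897,3095904)

4607 336
42448897 3095904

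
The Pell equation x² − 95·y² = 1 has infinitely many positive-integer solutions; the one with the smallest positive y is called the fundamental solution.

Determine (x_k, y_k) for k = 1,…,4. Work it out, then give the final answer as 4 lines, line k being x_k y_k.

√95 → a₀=9, period (1,2,1,18); ℓ=4 even so k=3
k=0  a_k=9  p_k/q_k = 9/1
…
k=2  a_k=2  p_k/q_k = 29/3
k=3  a_k=1  p_k/q_k = 39/4
→ (39, 4).  Check: 39²=1521, 95·4²=1520, difference 1.
k=2:  x_2 = 39·39+95·4·4 = 3041,  y_2 = 39·4+4·39 = 312
k=3:  x_3 = 39·3041+95·4·312 = 237159,  y_3 = 39·312+4·3041 = 24332
k=4:  x_4 = 39·237159+95·4·24332 = 18495361,  y_4 = 39·24332+4·237159 = 1897584

39 4
3041 312
237159 24332
18495361 1897584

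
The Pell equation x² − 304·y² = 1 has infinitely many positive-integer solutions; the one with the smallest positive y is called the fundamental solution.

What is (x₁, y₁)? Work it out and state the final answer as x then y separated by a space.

[17; 2,3,2,1,1,1,1,1,2,3,2,34] for √304; ℓ=12 ⇒ convergent index 11
a_0=17:  p_0=17·1+0=17,  q_0=17·0+1=1
a_1=2:  p_1=2·17+1=35,  q_1=2·1+0=2
a_2=3:  p_2=3·35+17=122,  q_2=3·2+1=7
a_3=2:  p_3=2·122+35=279,  q_3=2·7+2=16
a_4=1:  p_4=1·279+122=401,  q_4=1·16+7=23
a_5=1:  p_5=1·401+279=680,  q_5=1·23+16=39
a_6=1:  p_6=1·680+401=1081,  q_6=1·39+23=62
a_7=1:  p_7=1·1081+680=1761,  q_7=1·62+39=101
a_8=1:  p_8=1·1761+1081=2842,  q_8=1·101+62=163
a_9=2:  p_9=2·2842+1761=7445,  q_9=2·163+101=427
a_10=3:  p_10=3·7445+2842=25177,  q_10=3·427+163=1444
a_11=2:  p_11=2·25177+7445=57799,  q_11=2·1444+427=3315
(x₁, y₁) = (57799, 3315);  57799² − 304·3315² = 1 ✓

57799 3315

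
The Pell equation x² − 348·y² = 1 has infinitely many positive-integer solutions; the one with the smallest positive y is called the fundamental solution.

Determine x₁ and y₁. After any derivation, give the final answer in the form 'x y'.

d=348: √d = [18; 1,1,1,8,1,1,1,36] (ℓ=8, even), read p_7/q_7
i=0: a=18 ⇒ p=18, q=1
i=1: a=1 ⇒ p=19, q=1
i=2: a=1 ⇒ p=37, q=2
i=3: a=1 ⇒ p=56, q=3
…
i=5: a=1 ⇒ p=541, q=29
i=6: a=1 ⇒ p=1026, q=55
i=7: a=1 ⇒ p=1567, q=84
fundamental: x₁=1567, y₁=84  (since 2455489 − 348·7056 = 1)

1567 84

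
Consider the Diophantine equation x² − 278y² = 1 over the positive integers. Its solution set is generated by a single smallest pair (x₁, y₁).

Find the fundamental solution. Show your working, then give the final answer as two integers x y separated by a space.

d=278: √d = [16; 1,2,16,2,1,32] (ℓ=6, even), read p_5/q_5
step 0: (16, 1)  from 16·(1,0) + (0,1)
step 1: (17, 1)  from 1·(16,1) + (1,0)
…
step 3: (817, 49)  from 16·(50,3) + (17,1)
step 4: (1684, 101)  from 2·(817,49) + (50,3)
step 5: (2501, 150)  from 1·(1684,101) + (817,49)
(x₁, y₁) = (2501, 150);  2501² − 278·150² = 1 ✓

2501 150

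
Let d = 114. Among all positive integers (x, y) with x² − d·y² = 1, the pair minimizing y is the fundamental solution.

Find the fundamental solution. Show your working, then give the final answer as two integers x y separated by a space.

d=114: √d = [10; 1,2,10,2,1,20] (ℓ=6, even), read p_5/q_5
step 0: (10, 1)  from 10·(1,0) + (0,1)
…
step 4: (694, 65)  from 2·(331,31) + (32,3)
step 5: (1025, 96)  from 1·(694,65) + (331,31)
→ (1025, 96).  Check: 1025²=1050625, 114·96²=1050624, difference 1.

1025 96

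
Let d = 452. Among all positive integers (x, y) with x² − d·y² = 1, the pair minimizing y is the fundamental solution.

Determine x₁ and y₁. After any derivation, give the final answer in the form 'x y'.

1204353 56648

√452 = [21; 3,1,5,3,10,3,5,1,3,42, …], period ℓ=10 (even) → k=9
step 0: (21, 1)  from 21·(1,0) + (0,1)
…
step 2: (85, 4)  from 1·(64,3) + (21,1)
step 3: (489, 23)  from 5·(85,4) + (64,3)
step 4: (1552, 73)  from 3·(489,23) + (85,4)
step 5: (16009, 753)  from 10·(1552,73) + (489,23)
step 6: (49579, 2332)  from 3·(16009,753) + (1552,73)
…
step 8: (313483, 14745)  from 1·(263904,12413) + (49579,2332)
step 9: (1204353, 56648)  from 3·(313483,14745) + (263904,12413)
→ (1204353, 56648).  Check: 1204353²=1450466148609, 452·56648²=1450466148608, difference 1.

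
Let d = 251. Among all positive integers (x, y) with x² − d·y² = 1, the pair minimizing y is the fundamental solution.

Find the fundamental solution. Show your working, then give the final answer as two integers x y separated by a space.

[15; 1,5,2,1,2,…,5,1,30] for √251; ℓ=14 ⇒ convergent index 13
k=0  a_k=15  p_k/q_k = 15/1
…
k=2  a_k=5  p_k/q_k = 95/6
…
k=5  a_k=2  p_k/q_k = 808/51
…
k=12  a_k=5  p_k/q_k = 3097857/195535
k=13  a_k=1  p_k/q_k = 3674890/231957
→ (3674890, 231957).  Check: 3674890²=13504816512100, 251·231957²=13504816512099, difference 1.

3674890 231957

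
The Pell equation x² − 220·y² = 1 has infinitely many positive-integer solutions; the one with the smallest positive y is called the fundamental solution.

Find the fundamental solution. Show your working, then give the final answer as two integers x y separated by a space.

89 6

d=220: √d = [14; 1,4,1,28] (ℓ=4, even), read p_3/q_3
i=0: a=14 ⇒ p=14, q=1
i=1: a=1 ⇒ p=15, q=1
i=2: a=4 ⇒ p=74, q=5
i=3: a=1 ⇒ p=89, q=6
→ (89, 6).  Check: 89²=7921, 220·6²=7920, difference 1.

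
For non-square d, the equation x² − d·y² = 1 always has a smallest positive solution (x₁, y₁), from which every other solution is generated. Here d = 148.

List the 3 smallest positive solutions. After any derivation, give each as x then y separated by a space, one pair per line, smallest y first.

73 6
10657 876
1555849 127890

√148 → a₀=12, period (6,24); ℓ=2 even so k=1
k=0  a_k=12  p_k/q_k = 12/1
k=1  a_k=6  p_k/q_k = 73/6
fundamental: x₁=73, y₁=6  (since 5329 − 148·36 = 1)
(x_2, y_2) = (73·73 + 148·6·6, 73·6 + 6·73) = (10657, 876)
(x_3, y_3) = (73·10657 + 148·6·876, 73·876 + 6·10657) = (1555849, 127890)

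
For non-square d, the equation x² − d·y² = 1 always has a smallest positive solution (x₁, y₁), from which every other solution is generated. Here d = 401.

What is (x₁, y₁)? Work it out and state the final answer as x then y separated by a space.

801 40

√401 = [20; 40, …], period ℓ=1 (odd) → k=1
i=0: a=20 ⇒ p=20, q=1
i=1: a=40 ⇒ p=801, q=40
→ (801, 40).  Check: 801²=641601, 401·40²=641600, difference 1.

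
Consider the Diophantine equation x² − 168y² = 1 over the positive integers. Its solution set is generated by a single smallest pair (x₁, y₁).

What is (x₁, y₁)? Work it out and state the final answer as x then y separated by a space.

d=168: √d = [12; 1,24] (ℓ=2, even), read p_1/q_1
step 0: (12, 1)  from 12·(1,0) + (0,1)
step 1: (13, 1)  from 1·(12,1) + (1,0)
→ (13, 1).  Check: 13²=169, 168·1²=168, difference 1.

13 1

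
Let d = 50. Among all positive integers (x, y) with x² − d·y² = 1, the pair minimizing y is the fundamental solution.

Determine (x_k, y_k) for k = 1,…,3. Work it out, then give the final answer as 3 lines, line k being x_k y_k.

d=50: √d = [7; 14] (ℓ=1, odd), read p_1/q_1
step 0: (7, 1)  from 7·(1,0) + (0,1)
step 1: (99, 14)  from 14·(7,1) + (1,0)
(x₁, y₁) = (99, 14);  99² − 50·14² = 1 ✓
(x_2, y_2) = (99·99 + 50·14·14, 99·14 + 14·99) = (19601, 2772)
(x_3, y_3) = (99·19601 + 50·14·2772, 99·2772 + 14·19601) = (3880899, 548842)

99 14
19601 2772
3880899 548842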